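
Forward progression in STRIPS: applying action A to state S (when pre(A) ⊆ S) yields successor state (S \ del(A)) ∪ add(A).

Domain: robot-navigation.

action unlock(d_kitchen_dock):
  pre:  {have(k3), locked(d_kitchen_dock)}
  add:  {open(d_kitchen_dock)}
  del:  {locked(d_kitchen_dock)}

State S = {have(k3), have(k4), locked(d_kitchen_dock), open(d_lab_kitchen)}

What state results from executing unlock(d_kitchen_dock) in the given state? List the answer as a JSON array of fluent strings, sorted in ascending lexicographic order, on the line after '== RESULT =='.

Progress:
  pre ⊆ S: {have(k3), locked(d_kitchen_dock)} ⊆ S  — applicable
  S \ del = {have(k3), have(k4), open(d_lab_kitchen)}
  ∪ add   = {have(k3), have(k4), open(d_kitchen_dock), open(d_lab_kitchen)}

== RESULT ==
["have(k3)", "have(k4)", "open(d_kitchen_dock)", "open(d_lab_kitchen)"]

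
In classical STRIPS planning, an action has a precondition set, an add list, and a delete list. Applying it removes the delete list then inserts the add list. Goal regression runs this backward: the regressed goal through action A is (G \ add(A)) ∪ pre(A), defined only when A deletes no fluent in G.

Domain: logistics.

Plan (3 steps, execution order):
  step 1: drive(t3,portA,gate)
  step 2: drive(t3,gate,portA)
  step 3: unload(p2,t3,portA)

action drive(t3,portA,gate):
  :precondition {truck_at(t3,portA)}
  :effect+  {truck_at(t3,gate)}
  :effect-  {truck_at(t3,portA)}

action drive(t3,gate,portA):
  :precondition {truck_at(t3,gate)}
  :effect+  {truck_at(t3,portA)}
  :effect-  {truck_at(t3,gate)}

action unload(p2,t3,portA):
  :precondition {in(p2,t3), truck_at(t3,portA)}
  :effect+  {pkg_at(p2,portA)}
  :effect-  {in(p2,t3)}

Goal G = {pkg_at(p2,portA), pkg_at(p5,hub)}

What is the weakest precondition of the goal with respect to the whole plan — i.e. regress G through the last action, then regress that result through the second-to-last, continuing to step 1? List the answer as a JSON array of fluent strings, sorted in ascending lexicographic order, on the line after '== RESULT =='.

Work backward from the goal:
  through step 3 (unload(p2,t3,portA)): drop {pkg_at(p2,portA)}, keep {pkg_at(p5,hub)}, require {in(p2,t3), truck_at(t3,portA)}
    → {in(p2,t3), pkg_at(p5,hub), truck_at(t3,portA)}
  through step 2 (drive(t3,gate,portA)): drop {truck_at(t3,portA)}, keep {in(p2,t3), pkg_at(p5,hub)}, require {truck_at(t3,gate)}
    → {in(p2,t3), pkg_at(p5,hub), truck_at(t3,gate)}
  through step 1 (drive(t3,portA,gate)): drop {truck_at(t3,gate)}, keep {in(p2,t3), pkg_at(p5,hub)}, require {truck_at(t3,portA)}
    → {in(p2,t3), pkg_at(p5,hub), truck_at(t3,portA)}

== RESULT ==
["in(p2,t3)", "pkg_at(p5,hub)", "truck_at(t3,portA)"]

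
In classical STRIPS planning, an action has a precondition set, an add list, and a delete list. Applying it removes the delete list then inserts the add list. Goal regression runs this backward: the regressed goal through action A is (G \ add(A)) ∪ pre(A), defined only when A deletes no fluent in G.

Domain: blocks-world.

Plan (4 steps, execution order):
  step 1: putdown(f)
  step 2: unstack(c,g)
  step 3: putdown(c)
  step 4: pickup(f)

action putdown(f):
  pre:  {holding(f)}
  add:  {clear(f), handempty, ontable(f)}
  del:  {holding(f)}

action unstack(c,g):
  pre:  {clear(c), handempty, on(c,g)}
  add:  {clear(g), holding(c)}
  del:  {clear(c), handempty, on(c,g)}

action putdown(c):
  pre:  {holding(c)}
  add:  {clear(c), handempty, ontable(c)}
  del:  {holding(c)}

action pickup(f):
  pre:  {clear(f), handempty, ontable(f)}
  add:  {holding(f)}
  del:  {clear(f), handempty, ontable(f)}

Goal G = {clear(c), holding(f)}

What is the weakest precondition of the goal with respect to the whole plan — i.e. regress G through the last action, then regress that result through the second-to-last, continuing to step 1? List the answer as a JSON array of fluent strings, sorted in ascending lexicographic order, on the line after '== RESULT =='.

Work backward from the goal:
  through step 4 (pickup(f)): drop {holding(f)}, keep {clear(c)}, require {clear(f), handempty, ontable(f)}
    → {clear(c), clear(f), handempty, ontable(f)}
  through step 3 (putdown(c)): drop {clear(c), handempty}, keep {clear(f), ontable(f)}, require {holding(c)}
    → {clear(f), holding(c), ontable(f)}
  through step 2 (unstack(c,g)): drop {holding(c)}, keep {clear(f), ontable(f)}, require {clear(c), handempty, on(c,g)}
    → {clear(c), clear(f), handempty, on(c,g), ontable(f)}
  through step 1 (putdown(f)): drop {clear(f), handempty, ontable(f)}, keep {clear(c), on(c,g)}, require {holding(f)}
    → {clear(c), holding(f), on(c,g)}

== RESULT ==
["clear(c)", "holding(f)", "on(c,g)"]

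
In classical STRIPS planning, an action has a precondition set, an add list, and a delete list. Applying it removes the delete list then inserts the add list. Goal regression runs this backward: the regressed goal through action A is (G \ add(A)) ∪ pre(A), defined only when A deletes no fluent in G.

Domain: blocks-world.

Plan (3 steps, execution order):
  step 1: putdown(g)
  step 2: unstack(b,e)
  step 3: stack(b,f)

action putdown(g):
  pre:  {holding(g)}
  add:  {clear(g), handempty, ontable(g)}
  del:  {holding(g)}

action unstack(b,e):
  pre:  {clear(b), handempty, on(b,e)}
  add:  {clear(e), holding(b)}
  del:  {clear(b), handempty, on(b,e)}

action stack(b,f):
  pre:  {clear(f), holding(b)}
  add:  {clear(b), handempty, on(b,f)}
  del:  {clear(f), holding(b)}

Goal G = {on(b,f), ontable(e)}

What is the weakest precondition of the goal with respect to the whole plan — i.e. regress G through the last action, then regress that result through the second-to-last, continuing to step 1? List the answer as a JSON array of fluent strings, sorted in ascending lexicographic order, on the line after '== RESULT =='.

Work backward from the goal:
  through step 3 (stack(b,f)): drop {on(b,f)}, keep {ontable(e)}, require {clear(f), holding(b)}
    → {clear(f), holding(b), ontable(e)}
  through step 2 (unstack(b,e)): drop {holding(b)}, keep {clear(f), ontable(e)}, require {clear(b), handempty, on(b,e)}
    → {clear(b), clear(f), handempty, on(b,e), ontable(e)}
  through step 1 (putdown(g)): drop {handempty}, keep {clear(b), clear(f), on(b,e), ontable(e)}, require {holding(g)}
    → {clear(b), clear(f), holding(g), on(b,e), ontable(e)}

== RESULT ==
["clear(b)", "clear(f)", "holding(g)", "on(b,e)", "ontable(e)"]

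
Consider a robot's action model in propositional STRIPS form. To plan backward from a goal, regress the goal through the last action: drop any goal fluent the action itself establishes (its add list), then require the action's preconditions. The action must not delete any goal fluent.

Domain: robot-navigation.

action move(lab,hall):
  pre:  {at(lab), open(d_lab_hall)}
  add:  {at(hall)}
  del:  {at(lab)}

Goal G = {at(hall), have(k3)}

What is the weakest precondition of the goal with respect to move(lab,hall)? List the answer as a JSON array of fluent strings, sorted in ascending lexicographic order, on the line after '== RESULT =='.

Regress:
  G ∩ del = {}  (empty — regression defined)
  G \ add = {at(hall), have(k3)} \ {at(hall)} = {have(k3)}
  ∪ pre   = {have(k3)} ∪ {at(lab), open(d_lab_hall)}
          = {at(lab), have(k3), open(d_lab_hall)}

== RESULT ==
["at(lab)", "have(k3)", "open(d_lab_hall)"]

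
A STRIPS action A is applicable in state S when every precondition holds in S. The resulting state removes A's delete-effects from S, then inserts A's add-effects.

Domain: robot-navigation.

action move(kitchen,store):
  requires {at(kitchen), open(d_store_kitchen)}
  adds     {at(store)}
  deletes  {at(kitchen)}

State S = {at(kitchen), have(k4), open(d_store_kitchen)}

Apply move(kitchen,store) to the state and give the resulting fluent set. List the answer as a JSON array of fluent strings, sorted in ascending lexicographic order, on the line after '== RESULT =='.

Compute (S \ del) ∪ add:
  pre ⊆ S: {at(kitchen), open(d_store_kitchen)} ⊆ S  — applicable
  S \ del = {have(k4), open(d_store_kitchen)}
  ∪ add   = {at(store), have(k4), open(d_store_kitchen)}

== RESULT ==
["at(store)", "have(k4)", "open(d_store_kitchen)"]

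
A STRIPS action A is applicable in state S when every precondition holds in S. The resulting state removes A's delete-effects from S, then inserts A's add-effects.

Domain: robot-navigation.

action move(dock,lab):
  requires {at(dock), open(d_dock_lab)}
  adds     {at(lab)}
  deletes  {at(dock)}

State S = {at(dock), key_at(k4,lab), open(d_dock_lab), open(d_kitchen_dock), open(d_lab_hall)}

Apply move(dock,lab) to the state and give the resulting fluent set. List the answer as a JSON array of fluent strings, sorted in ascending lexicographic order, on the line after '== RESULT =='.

Progress:
  pre ⊆ S: {at(dock), open(d_dock_lab)} ⊆ S  — applicable
  S \ del = {key_at(k4,lab), open(d_dock_lab), open(d_kitchen_dock), open(d_lab_hall)}
  ∪ add   = {at(lab), key_at(k4,lab), open(d_dock_lab), open(d_kitchen_dock), open(d_lab_hall)}

== RESULT ==
["at(lab)", "key_at(k4,lab)", "open(d_dock_lab)", "open(d_kitchen_dock)", "open(d_lab_hall)"]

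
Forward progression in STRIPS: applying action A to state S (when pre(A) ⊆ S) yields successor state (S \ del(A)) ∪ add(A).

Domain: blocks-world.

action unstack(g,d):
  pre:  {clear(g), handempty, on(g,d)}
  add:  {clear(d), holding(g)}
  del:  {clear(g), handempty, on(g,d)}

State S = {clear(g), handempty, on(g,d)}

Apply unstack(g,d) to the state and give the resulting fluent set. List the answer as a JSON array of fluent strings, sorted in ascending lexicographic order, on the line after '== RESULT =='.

Compute (S \ del) ∪ add:
  pre ⊆ S: {clear(g), handempty, on(g,d)} ⊆ S  — applicable
  S \ del = {}
  ∪ add   = {clear(d), holding(g)}

== RESULT ==
["clear(d)", "holding(g)"]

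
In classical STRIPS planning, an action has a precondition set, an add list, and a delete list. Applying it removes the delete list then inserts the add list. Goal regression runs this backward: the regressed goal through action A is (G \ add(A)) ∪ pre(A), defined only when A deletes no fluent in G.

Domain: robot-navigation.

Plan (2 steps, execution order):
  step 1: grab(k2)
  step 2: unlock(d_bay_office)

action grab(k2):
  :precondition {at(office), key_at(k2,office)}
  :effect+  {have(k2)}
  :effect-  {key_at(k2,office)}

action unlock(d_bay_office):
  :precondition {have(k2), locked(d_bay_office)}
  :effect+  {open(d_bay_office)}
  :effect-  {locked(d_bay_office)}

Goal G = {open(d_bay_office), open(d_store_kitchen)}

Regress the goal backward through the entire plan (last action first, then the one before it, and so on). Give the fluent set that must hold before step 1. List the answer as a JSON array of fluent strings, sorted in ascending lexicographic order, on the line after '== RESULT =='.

Work backward from the goal:
  through step 2 (unlock(d_bay_office)): drop {open(d_bay_office)}, keep {open(d_store_kitchen)}, require {have(k2), locked(d_bay_office)}
    → {have(k2), locked(d_bay_office), open(d_store_kitchen)}
  through step 1 (grab(k2)): drop {have(k2)}, keep {locked(d_bay_office), open(d_store_kitchen)}, require {at(office), key_at(k2,office)}
    → {at(office), key_at(k2,office), locked(d_bay_office), open(d_store_kitchen)}

== RESULT ==
["at(office)", "key_at(k2,office)", "locked(d_bay_office)", "open(d_store_kitchen)"]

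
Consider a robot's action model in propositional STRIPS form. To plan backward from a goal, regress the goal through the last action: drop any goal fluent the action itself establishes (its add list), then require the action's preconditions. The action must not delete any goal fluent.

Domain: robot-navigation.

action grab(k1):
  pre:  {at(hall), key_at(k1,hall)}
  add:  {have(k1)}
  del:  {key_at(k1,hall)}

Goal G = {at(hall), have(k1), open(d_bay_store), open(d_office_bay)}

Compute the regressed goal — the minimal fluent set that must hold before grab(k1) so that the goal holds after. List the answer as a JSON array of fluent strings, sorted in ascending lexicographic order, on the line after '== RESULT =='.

Regress:
  G ∩ del = {}  (empty — regression defined)
  G \ add = {at(hall), have(k1), open(d_bay_store), open(d_office_bay)} \ {have(k1)} = {at(hall), open(d_bay_store), open(d_office_bay)}
  ∪ pre   = {at(hall), open(d_bay_store), open(d_office_bay)} ∪ {at(hall), key_at(k1,hall)}
          = {at(hall), key_at(k1,hall), open(d_bay_store), open(d_office_bay)}

== RESULT ==
["at(hall)", "key_at(k1,hall)", "open(d_bay_store)", "open(d_office_bay)"]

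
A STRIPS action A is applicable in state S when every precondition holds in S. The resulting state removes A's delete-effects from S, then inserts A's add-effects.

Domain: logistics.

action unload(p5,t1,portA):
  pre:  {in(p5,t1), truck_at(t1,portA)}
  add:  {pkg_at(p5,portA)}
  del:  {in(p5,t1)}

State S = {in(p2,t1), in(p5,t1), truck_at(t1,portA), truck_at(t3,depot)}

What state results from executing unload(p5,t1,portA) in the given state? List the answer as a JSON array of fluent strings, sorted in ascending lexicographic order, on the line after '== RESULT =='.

Progress:
  pre ⊆ S: {in(p5,t1), truck_at(t1,portA)} ⊆ S  — applicable
  S \ del = {in(p2,t1), truck_at(t1,portA), truck_at(t3,depot)}
  ∪ add   = {in(p2,t1), pkg_at(p5,portA), truck_at(t1,portA), truck_at(t3,depot)}

== RESULT ==
["in(p2,t1)", "pkg_at(p5,portA)", "truck_at(t1,portA)", "truck_at(t3,depot)"]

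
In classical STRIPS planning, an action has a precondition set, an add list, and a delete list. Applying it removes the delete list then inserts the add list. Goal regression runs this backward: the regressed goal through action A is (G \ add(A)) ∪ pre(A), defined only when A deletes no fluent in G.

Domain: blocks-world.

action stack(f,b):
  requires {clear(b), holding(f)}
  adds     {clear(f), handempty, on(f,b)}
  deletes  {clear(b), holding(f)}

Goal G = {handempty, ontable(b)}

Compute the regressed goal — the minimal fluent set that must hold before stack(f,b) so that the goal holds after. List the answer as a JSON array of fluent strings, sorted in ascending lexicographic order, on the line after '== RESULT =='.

Compute (G \ add) ∪ pre:
  G ∩ del = {}  (empty — regression defined)
  G \ add = {handempty, ontable(b)} \ {clear(f), handempty, on(f,b)} = {ontable(b)}
  ∪ pre   = {ontable(b)} ∪ {clear(b), holding(f)}
          = {clear(b), holding(f), ontable(b)}

== RESULT ==
["clear(b)", "holding(f)", "ontable(b)"]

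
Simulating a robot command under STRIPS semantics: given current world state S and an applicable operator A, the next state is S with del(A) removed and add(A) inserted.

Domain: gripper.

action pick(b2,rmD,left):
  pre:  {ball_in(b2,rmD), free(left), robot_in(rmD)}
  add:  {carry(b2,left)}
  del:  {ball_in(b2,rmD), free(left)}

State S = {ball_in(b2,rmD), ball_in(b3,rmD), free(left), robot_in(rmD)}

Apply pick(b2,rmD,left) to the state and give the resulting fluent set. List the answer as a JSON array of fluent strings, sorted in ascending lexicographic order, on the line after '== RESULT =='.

Compute (S \ del) ∪ add:
  pre ⊆ S: {ball_in(b2,rmD), free(left), robot_in(rmD)} ⊆ S  — applicable
  S \ del = {ball_in(b3,rmD), robot_in(rmD)}
  ∪ add   = {ball_in(b3,rmD), carry(b2,left), robot_in(rmD)}

== RESULT ==
["ball_in(b3,rmD)", "carry(b2,left)", "robot_in(rmD)"]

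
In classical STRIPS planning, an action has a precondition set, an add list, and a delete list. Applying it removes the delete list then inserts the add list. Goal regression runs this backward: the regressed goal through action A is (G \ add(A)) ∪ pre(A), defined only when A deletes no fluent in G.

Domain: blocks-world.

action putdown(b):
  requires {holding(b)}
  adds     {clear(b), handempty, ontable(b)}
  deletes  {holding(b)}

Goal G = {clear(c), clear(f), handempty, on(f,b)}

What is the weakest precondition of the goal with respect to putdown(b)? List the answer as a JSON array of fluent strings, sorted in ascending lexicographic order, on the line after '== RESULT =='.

Regress:
  G ∩ del = {}  (empty — regression defined)
  G \ add = {clear(c), clear(f), handempty, on(f,b)} \ {clear(b), handempty, ontable(b)} = {clear(c), clear(f), on(f,b)}
  ∪ pre   = {clear(c), clear(f), on(f,b)} ∪ {holding(b)}
          = {clear(c), clear(f), holding(b), on(f,b)}

== RESULT ==
["clear(c)", "clear(f)", "holding(b)", "on(f,b)"]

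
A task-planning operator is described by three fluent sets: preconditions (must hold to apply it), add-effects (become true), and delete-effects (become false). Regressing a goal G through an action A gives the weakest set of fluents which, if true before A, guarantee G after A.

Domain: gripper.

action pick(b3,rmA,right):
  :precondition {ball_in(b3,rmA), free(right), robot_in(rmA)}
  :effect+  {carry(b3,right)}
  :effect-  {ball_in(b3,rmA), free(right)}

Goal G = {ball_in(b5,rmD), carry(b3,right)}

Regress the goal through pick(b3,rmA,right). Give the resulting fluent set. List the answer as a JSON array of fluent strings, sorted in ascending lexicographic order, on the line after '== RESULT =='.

Compute (G \ add) ∪ pre:
  G ∩ del = {}  (empty — regression defined)
  G \ add = {ball_in(b5,rmD), carry(b3,right)} \ {carry(b3,right)} = {ball_in(b5,rmD)}
  ∪ pre   = {ball_in(b5,rmD)} ∪ {ball_in(b3,rmA), free(right), robot_in(rmA)}
          = {ball_in(b3,rmA), ball_in(b5,rmD), free(right), robot_in(rmA)}

== RESULT ==
["ball_in(b3,rmA)", "ball_in(b5,rmD)", "free(right)", "robot_in(rmA)"]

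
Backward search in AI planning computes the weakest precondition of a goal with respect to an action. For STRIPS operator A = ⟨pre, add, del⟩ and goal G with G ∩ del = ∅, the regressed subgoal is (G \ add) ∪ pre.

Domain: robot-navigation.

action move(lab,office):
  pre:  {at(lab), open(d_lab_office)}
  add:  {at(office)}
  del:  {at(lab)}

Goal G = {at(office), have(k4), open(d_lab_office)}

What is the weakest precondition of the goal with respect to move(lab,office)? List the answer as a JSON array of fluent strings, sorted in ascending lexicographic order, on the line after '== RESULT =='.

Compute (G \ add) ∪ pre:
  G ∩ del = {}  (empty — regression defined)
  G \ add = {at(office), have(k4), open(d_lab_office)} \ {at(office)} = {have(k4), open(d_lab_office)}
  ∪ pre   = {have(k4), open(d_lab_office)} ∪ {at(lab), open(d_lab_office)}
          = {at(lab), have(k4), open(d_lab_office)}

== RESULT ==
["at(lab)", "have(k4)", "open(d_lab_office)"]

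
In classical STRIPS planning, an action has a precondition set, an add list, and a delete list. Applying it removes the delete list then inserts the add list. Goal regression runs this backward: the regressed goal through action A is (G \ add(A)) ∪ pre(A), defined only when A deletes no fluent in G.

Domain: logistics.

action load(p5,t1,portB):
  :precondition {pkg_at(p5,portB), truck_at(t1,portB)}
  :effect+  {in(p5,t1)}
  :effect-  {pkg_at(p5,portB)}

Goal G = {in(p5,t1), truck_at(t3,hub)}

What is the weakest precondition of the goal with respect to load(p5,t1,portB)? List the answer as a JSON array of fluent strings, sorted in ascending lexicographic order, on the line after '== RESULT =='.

Compute (G \ add) ∪ pre:
  G ∩ del = {}  (empty — regression defined)
  G \ add = {in(p5,t1), truck_at(t3,hub)} \ {in(p5,t1)} = {truck_at(t3,hub)}
  ∪ pre   = {truck_at(t3,hub)} ∪ {pkg_at(p5,portB), truck_at(t1,portB)}
          = {pkg_at(p5,portB), truck_at(t1,portB), truck_at(t3,hub)}

== RESULT ==
["pkg_at(p5,portB)", "truck_at(t1,portB)", "truck_at(t3,hub)"]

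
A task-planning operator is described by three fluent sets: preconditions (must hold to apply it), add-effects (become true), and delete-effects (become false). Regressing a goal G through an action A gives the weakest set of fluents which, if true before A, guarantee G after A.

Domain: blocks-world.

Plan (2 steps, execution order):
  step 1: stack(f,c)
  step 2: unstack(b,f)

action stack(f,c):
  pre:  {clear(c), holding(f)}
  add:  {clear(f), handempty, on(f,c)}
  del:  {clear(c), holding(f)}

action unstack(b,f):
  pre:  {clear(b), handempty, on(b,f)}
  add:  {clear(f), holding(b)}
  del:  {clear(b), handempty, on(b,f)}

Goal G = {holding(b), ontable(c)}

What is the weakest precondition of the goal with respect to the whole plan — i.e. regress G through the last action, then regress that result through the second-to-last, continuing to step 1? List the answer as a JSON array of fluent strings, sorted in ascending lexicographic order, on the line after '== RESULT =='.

Work backward from the goal:
  through step 2 (unstack(b,f)): drop {holding(b)}, keep {ontable(c)}, require {clear(b), handempty, on(b,f)}
    → {clear(b), handempty, on(b,f), ontable(c)}
  through step 1 (stack(f,c)): drop {handempty}, keep {clear(b), on(b,f), ontable(c)}, require {clear(c), holding(f)}
    → {clear(b), clear(c), holding(f), on(b,f), ontable(c)}

== RESULT ==
["clear(b)", "clear(c)", "holding(f)", "on(b,f)", "ontable(c)"]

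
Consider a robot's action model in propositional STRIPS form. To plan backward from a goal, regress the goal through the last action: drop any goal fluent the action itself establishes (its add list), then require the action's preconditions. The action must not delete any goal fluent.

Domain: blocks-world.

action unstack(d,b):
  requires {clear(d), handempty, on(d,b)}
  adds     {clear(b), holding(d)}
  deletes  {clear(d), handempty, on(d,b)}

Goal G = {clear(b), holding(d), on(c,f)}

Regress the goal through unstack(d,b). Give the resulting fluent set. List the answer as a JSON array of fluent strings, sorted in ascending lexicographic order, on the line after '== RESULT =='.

Regress:
  G ∩ del = {}  (empty — regression defined)
  G \ add = {clear(b), holding(d), on(c,f)} \ {clear(b), holding(d)} = {on(c,f)}
  ∪ pre   = {on(c,f)} ∪ {clear(d), handempty, on(d,b)}
          = {clear(d), handempty, on(c,f), on(d,b)}

== RESULT ==
["clear(d)", "handempty", "on(c,f)", "on(d,b)"]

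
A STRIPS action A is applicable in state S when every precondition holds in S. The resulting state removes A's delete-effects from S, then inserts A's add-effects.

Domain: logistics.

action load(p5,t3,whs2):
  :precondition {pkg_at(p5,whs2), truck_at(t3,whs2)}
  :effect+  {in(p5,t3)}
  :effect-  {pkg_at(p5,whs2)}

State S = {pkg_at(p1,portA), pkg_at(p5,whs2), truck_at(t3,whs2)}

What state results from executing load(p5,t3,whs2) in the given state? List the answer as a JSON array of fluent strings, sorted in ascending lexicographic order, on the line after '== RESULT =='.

Compute (S \ del) ∪ add:
  pre ⊆ S: {pkg_at(p5,whs2), truck_at(t3,whs2)} ⊆ S  — applicable
  S \ del = {pkg_at(p1,portA), truck_at(t3,whs2)}
  ∪ add   = {in(p5,t3), pkg_at(p1,portA), truck_at(t3,whs2)}

== RESULT ==
["in(p5,t3)", "pkg_at(p1,portA)", "truck_at(t3,whs2)"]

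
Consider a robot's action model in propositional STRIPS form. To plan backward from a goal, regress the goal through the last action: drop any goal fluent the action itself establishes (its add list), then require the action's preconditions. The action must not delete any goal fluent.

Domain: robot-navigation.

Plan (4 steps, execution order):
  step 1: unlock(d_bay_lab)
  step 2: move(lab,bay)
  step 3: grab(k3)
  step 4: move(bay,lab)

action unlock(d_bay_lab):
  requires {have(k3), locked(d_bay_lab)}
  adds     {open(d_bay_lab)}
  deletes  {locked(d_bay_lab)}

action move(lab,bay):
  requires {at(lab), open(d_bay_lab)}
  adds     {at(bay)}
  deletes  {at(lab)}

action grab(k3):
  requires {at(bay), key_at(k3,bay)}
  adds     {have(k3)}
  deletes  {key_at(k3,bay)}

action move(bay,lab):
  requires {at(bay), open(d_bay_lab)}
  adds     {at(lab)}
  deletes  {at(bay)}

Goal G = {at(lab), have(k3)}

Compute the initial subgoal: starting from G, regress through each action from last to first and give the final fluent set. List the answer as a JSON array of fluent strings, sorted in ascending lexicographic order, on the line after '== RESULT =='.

Regress step by step:
  through step 4 (move(bay,lab)): drop {at(lab)}, keep {have(k3)}, require {at(bay), open(d_bay_lab)}
    → {at(bay), have(k3), open(d_bay_lab)}
  through step 3 (grab(k3)): drop {have(k3)}, keep {at(bay), open(d_bay_lab)}, require {at(bay), key_at(k3,bay)}
    → {at(bay), key_at(k3,bay), open(d_bay_lab)}
  through step 2 (move(lab,bay)): drop {at(bay)}, keep {key_at(k3,bay), open(d_bay_lab)}, require {at(lab), open(d_bay_lab)}
    → {at(lab), key_at(k3,bay), open(d_bay_lab)}
  through step 1 (unlock(d_bay_lab)): drop {open(d_bay_lab)}, keep {at(lab), key_at(k3,bay)}, require {have(k3), locked(d_bay_lab)}
    → {at(lab), have(k3), key_at(k3,bay), locked(d_bay_lab)}

== RESULT ==
["at(lab)", "have(k3)", "key_at(k3,bay)", "locked(d_bay_lab)"]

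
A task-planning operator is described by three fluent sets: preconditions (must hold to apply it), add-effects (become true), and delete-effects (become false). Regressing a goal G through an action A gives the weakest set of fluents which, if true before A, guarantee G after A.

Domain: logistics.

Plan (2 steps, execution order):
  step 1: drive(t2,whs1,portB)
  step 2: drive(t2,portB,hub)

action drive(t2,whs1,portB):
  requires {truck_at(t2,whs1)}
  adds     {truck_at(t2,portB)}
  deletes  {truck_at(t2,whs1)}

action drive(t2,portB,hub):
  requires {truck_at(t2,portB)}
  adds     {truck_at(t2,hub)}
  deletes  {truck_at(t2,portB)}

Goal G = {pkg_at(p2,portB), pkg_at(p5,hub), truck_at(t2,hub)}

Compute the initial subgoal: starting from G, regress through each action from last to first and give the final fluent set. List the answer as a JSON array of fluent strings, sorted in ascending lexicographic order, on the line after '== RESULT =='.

Work backward from the goal:
  through step 2 (drive(t2,portB,hub)): drop {truck_at(t2,hub)}, keep {pkg_at(p2,portB), pkg_at(p5,hub)}, require {truck_at(t2,portB)}
    → {pkg_at(p2,portB), pkg_at(p5,hub), truck_at(t2,portB)}
  through step 1 (drive(t2,whs1,portB)): drop {truck_at(t2,portB)}, keep {pkg_at(p2,portB), pkg_at(p5,hub)}, require {truck_at(t2,whs1)}
    → {pkg_at(p2,portB), pkg_at(p5,hub), truck_at(t2,whs1)}

== RESULT ==
["pkg_at(p2,portB)", "pkg_at(p5,hub)", "truck_at(t2,whs1)"]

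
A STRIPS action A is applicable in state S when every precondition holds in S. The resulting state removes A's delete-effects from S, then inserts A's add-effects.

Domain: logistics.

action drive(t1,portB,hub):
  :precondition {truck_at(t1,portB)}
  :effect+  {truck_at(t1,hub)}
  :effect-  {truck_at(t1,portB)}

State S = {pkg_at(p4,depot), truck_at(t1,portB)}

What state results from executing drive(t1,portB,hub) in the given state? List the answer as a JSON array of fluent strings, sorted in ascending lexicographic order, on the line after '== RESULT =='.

Progress:
  pre ⊆ S: {truck_at(t1,portB)} ⊆ S  — applicable
  S \ del = {pkg_at(p4,depot)}
  ∪ add   = {pkg_at(p4,depot), truck_at(t1,hub)}

== RESULT ==
["pkg_at(p4,depot)", "truck_at(t1,hub)"]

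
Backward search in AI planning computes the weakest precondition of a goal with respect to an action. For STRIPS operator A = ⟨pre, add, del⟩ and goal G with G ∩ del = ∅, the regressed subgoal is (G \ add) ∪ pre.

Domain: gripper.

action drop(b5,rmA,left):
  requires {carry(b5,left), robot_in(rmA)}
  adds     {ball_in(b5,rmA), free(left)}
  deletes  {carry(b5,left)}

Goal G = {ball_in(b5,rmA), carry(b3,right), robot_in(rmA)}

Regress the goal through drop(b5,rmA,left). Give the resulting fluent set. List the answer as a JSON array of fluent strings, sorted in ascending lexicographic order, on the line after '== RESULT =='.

Compute (G \ add) ∪ pre:
  G ∩ del = {}  (empty — regression defined)
  G \ add = {ball_in(b5,rmA), carry(b3,right), robot_in(rmA)} \ {ball_in(b5,rmA), free(left)} = {carry(b3,right), robot_in(rmA)}
  ∪ pre   = {carry(b3,right), robot_in(rmA)} ∪ {carry(b5,left), robot_in(rmA)}
          = {carry(b3,right), carry(b5,left), robot_in(rmA)}

== RESULT ==
["carry(b3,right)", "carry(b5,left)", "robot_in(rmA)"]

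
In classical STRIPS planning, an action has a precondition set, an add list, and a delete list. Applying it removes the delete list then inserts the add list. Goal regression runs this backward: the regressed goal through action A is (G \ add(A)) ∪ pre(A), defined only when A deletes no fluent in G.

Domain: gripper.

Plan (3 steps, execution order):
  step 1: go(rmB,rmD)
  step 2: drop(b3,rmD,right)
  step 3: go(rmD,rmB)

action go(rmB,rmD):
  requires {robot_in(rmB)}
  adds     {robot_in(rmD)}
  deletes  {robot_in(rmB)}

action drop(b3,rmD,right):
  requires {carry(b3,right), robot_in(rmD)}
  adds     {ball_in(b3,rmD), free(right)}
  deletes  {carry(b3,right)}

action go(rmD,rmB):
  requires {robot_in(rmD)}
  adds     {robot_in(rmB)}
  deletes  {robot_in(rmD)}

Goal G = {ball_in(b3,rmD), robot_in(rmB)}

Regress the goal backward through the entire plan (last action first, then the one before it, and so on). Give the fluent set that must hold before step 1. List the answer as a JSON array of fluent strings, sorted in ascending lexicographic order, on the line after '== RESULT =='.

Work backward from the goal:
  through step 3 (go(rmD,rmB)): drop {robot_in(rmB)}, keep {ball_in(b3,rmD)}, require {robot_in(rmD)}
    → {ball_in(b3,rmD), robot_in(rmD)}
  through step 2 (drop(b3,rmD,right)): drop {ball_in(b3,rmD)}, keep {robot_in(rmD)}, require {carry(b3,right), robot_in(rmD)}
    → {carry(b3,right), robot_in(rmD)}
  through step 1 (go(rmB,rmD)): drop {robot_in(rmD)}, keep {carry(b3,right)}, require {robot_in(rmB)}
    → {carry(b3,right), robot_in(rmB)}

== RESULT ==
["carry(b3,right)", "robot_in(rmB)"]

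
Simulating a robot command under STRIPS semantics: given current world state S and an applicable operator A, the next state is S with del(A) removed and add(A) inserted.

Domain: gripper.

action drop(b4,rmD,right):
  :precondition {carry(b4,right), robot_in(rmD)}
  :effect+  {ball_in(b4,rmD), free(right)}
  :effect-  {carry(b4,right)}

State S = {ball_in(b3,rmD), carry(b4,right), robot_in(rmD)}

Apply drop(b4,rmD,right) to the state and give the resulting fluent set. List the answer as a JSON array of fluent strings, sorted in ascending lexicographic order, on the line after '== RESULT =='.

Progress:
  pre ⊆ S: {carry(b4,right), robot_in(rmD)} ⊆ S  — applicable
  S \ del = {ball_in(b3,rmD), robot_in(rmD)}
  ∪ add   = {ball_in(b3,rmD), ball_in(b4,rmD), free(right), robot_in(rmD)}

== RESULT ==
["ball_in(b3,rmD)", "ball_in(b4,rmD)", "free(right)", "robot_in(rmD)"]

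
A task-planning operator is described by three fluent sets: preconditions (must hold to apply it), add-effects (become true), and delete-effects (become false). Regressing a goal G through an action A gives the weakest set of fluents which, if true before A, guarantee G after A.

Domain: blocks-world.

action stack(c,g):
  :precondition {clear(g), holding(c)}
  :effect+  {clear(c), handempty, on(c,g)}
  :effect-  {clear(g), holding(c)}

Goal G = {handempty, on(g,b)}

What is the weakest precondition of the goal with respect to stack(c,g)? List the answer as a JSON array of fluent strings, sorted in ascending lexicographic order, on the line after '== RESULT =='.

Regress:
  G ∩ del = {}  (empty — regression defined)
  G \ add = {handempty, on(g,b)} \ {clear(c), handempty, on(c,g)} = {on(g,b)}
  ∪ pre   = {on(g,b)} ∪ {clear(g), holding(c)}
          = {clear(g), holding(c), on(g,b)}

== RESULT ==
["clear(g)", "holding(c)", "on(g,b)"]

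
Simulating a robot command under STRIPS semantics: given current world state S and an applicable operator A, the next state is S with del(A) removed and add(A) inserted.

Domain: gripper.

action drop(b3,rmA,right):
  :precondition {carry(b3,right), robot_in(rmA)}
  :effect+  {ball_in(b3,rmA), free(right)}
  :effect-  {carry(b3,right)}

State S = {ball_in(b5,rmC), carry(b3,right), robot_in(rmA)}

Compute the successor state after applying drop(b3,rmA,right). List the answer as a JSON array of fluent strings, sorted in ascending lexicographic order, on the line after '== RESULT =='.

Progress:
  pre ⊆ S: {carry(b3,right), robot_in(rmA)} ⊆ S  — applicable
  S \ del = {ball_in(b5,rmC), robot_in(rmA)}
  ∪ add   = {ball_in(b3,rmA), ball_in(b5,rmC), free(right), robot_in(rmA)}

== RESULT ==
["ball_in(b3,rmA)", "ball_in(b5,rmC)", "free(right)", "robot_in(rmA)"]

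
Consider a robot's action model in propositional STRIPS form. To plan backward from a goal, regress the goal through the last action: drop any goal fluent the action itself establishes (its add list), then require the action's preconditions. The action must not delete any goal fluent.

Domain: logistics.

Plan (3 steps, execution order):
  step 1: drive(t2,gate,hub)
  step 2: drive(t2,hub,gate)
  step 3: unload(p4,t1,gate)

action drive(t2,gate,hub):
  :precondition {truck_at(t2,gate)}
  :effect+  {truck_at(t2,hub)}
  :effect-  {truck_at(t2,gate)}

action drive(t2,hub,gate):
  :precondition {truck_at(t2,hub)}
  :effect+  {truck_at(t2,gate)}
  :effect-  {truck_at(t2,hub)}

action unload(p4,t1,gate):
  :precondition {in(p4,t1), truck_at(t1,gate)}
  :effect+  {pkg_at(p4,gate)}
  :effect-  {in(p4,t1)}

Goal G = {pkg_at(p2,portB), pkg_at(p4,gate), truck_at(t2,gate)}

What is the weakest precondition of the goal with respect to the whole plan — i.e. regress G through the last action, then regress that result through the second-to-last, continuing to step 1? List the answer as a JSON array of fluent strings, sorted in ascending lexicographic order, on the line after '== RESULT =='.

Work backward from the goal:
  through step 3 (unload(p4,t1,gate)): drop {pkg_at(p4,gate)}, keep {pkg_at(p2,portB), truck_at(t2,gate)}, require {in(p4,t1), truck_at(t1,gate)}
    → {in(p4,t1), pkg_at(p2,portB), truck_at(t1,gate), truck_at(t2,gate)}
  through step 2 (drive(t2,hub,gate)): drop {truck_at(t2,gate)}, keep {in(p4,t1), pkg_at(p2,portB), truck_at(t1,gate)}, require {truck_at(t2,hub)}
    → {in(p4,t1), pkg_at(p2,portB), truck_at(t1,gate), truck_at(t2,hub)}
  through step 1 (drive(t2,gate,hub)): drop {truck_at(t2,hub)}, keep {in(p4,t1), pkg_at(p2,portB), truck_at(t1,gate)}, require {truck_at(t2,gate)}
    → {in(p4,t1), pkg_at(p2,portB), truck_at(t1,gate), truck_at(t2,gate)}

== RESULT ==
["in(p4,t1)", "pkg_at(p2,portB)", "truck_at(t1,gate)", "truck_at(t2,gate)"]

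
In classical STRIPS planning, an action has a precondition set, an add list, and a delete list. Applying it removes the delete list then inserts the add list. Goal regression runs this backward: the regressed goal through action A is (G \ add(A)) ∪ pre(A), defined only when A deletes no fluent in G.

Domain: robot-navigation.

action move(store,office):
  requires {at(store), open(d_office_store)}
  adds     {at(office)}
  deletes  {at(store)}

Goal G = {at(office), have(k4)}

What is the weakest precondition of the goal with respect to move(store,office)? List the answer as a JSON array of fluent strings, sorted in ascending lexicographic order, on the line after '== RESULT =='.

Regress:
  G ∩ del = {}  (empty — regression defined)
  G \ add = {at(office), have(k4)} \ {at(office)} = {have(k4)}
  ∪ pre   = {have(k4)} ∪ {at(store), open(d_office_store)}
          = {at(store), have(k4), open(d_office_store)}

== RESULT ==
["at(store)", "have(k4)", "open(d_office_store)"]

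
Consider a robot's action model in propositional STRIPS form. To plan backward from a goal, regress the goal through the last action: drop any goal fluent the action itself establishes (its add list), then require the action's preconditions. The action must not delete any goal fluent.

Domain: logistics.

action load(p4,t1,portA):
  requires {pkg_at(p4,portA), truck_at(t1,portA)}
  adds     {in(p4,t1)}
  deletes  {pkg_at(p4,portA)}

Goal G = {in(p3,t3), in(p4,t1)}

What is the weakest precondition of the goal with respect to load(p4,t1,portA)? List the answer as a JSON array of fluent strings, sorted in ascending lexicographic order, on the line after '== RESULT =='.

Regress:
  G ∩ del = {}  (empty — regression defined)
  G \ add = {in(p3,t3), in(p4,t1)} \ {in(p4,t1)} = {in(p3,t3)}
  ∪ pre   = {in(p3,t3)} ∪ {pkg_at(p4,portA), truck_at(t1,portA)}
          = {in(p3,t3), pkg_at(p4,portA), truck_at(t1,portA)}

== RESULT ==
["in(p3,t3)", "pkg_at(p4,portA)", "truck_at(t1,portA)"]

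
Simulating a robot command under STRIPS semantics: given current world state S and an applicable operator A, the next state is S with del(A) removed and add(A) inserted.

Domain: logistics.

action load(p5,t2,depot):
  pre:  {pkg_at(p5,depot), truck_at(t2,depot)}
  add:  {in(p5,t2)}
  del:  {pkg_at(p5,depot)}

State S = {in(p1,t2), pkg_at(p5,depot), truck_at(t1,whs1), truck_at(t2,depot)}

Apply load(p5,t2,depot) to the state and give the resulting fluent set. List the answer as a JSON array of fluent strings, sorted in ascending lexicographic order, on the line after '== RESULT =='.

Compute (S \ del) ∪ add:
  pre ⊆ S: {pkg_at(p5,depot), truck_at(t2,depot)} ⊆ S  — applicable
  S \ del = {in(p1,t2), truck_at(t1,whs1), truck_at(t2,depot)}
  ∪ add   = {in(p1,t2), in(p5,t2), truck_at(t1,whs1), truck_at(t2,depot)}

== RESULT ==
["in(p1,t2)", "in(p5,t2)", "truck_at(t1,whs1)", "truck_at(t2,depot)"]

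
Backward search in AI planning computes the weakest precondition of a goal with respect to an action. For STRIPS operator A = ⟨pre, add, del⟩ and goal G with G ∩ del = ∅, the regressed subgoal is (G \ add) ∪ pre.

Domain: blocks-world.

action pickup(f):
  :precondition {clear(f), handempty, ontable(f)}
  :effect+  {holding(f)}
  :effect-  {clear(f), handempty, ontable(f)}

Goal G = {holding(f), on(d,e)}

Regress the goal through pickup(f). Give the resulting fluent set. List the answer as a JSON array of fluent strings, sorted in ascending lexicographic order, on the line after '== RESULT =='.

Regress:
  G ∩ del = {}  (empty — regression defined)
  G \ add = {holding(f), on(d,e)} \ {holding(f)} = {on(d,e)}
  ∪ pre   = {on(d,e)} ∪ {clear(f), handempty, ontable(f)}
          = {clear(f), handempty, on(d,e), ontable(f)}

== RESULT ==
["clear(f)", "handempty", "on(d,e)", "ontable(f)"]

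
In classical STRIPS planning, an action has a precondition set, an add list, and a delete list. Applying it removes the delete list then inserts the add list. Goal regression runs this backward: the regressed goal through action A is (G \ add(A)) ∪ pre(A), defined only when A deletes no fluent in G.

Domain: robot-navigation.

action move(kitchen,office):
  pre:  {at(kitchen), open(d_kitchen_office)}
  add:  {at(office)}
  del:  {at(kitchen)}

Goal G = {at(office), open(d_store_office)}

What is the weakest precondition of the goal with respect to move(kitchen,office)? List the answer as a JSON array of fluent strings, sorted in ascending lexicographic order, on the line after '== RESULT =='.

Compute (G \ add) ∪ pre:
  G ∩ del = {}  (empty — regression defined)
  G \ add = {at(office), open(d_store_office)} \ {at(office)} = {open(d_store_office)}
  ∪ pre   = {open(d_store_office)} ∪ {at(kitchen), open(d_kitchen_office)}
          = {at(kitchen), open(d_kitchen_office), open(d_store_office)}

== RESULT ==
["at(kitchen)", "open(d_kitchen_office)", "open(d_store_office)"]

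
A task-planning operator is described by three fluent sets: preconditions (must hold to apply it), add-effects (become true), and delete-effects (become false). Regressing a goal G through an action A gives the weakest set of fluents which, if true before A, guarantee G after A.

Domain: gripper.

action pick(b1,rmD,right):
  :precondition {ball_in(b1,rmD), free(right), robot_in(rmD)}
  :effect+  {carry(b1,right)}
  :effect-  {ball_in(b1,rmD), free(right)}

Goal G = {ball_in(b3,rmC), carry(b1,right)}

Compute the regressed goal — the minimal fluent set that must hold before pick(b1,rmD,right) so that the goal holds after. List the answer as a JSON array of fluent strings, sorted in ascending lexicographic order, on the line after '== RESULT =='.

Regress:
  G ∩ del = {}  (empty — regression defined)
  G \ add = {ball_in(b3,rmC), carry(b1,right)} \ {carry(b1,right)} = {ball_in(b3,rmC)}
  ∪ pre   = {ball_in(b3,rmC)} ∪ {ball_in(b1,rmD), free(right), robot_in(rmD)}
          = {ball_in(b1,rmD), ball_in(b3,rmC), free(right), robot_in(rmD)}

== RESULT ==
["ball_in(b1,rmD)", "ball_in(b3,rmC)", "free(right)", "robot_in(rmD)"]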